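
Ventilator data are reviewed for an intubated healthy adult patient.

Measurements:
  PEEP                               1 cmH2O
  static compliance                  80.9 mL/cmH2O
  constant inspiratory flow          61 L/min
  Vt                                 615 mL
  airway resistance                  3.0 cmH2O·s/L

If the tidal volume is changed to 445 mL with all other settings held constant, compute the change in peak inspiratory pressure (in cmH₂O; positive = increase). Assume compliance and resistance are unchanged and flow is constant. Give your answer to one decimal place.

-2.1

PIP = Vt/C + R·V̇ + PEEP (constant-flow equation of motion).
Only the elastic term changes: ΔPIP = ΔVt / C = (445 − 615) / 80.9 = -2.101 cmH2O.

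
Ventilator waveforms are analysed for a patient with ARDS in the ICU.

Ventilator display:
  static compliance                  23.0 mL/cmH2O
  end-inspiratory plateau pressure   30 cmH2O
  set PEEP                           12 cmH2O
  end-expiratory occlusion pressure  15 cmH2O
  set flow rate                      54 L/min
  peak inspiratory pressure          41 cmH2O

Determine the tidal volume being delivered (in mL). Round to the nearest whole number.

End-expiratory occlusion gives total PEEP = 15 cmH2O (intrinsic PEEP = 15 − 12 = 3). Use total PEEP for the elastic gradient.
Vt = Cstat × (Pplat − PEEPtotal) = 23.0 × (30 − 15) = 23.0 × 15.0 = 345.0 mL.

345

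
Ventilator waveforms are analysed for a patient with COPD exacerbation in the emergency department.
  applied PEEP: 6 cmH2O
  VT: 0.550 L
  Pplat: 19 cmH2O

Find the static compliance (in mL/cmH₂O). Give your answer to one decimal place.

Cstat = Vt / (Pplat − PEEP) = 550 / (19 − 6) = 550 / 13.0 = 42.308 mL/cmH2O.

42.3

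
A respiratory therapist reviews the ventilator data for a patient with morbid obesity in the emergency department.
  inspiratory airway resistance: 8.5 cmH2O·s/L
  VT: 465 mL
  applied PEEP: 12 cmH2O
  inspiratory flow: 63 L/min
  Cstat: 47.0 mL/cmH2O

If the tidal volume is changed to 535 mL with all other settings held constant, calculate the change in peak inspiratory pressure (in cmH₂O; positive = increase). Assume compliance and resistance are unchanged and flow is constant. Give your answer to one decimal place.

1.5

PIP = Vt/C + R·V̇ + PEEP (constant-flow equation of motion).
Only the elastic term changes: ΔPIP = ΔVt / C = (535 − 465) / 47.0 = 1.489 cmH2O.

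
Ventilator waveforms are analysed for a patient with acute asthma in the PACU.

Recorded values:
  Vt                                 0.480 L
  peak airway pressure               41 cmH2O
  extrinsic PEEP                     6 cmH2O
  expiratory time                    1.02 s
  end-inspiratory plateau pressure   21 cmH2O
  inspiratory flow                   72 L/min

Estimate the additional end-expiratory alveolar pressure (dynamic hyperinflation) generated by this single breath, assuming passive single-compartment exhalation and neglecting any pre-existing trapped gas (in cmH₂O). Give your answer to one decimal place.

2.2

Flow: 72 L/min ÷ 60 = 1.2 L/s.
R = (PIP − Pplat)/V̇ = (41 − 21) / 1.2 = 20.0/1.2 = 16.667 cmH2O·s/L.
C = Vt/(Pplat − PEEP) = 480.0 / (21 − 6) = 480.0/15.0 = 32.0 mL/cmH2O.
τ = R × C = 16.667 × 0.032 L/cmH2O = 0.5333 s.
Fraction remaining = e^(−Te/τ) = e^(−1.02/0.5333) = 0.1477; trapped volume = 480.0 × 0.1477 = 70.896 mL.
Additional alveolar pressure from trapping ≈ V_trapped / C = 70.896 / 32.0 = 2.216 cmH2O.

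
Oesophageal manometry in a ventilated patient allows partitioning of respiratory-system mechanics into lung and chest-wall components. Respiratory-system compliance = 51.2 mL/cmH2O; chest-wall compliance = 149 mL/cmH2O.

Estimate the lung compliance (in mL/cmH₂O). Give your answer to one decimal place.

78.0

1/CL = 1/Crs − 1/Ccw.
1/CL = 1/51.2 − 1/149 = 0.01282.
CL = 78.003 mL/cmH2O.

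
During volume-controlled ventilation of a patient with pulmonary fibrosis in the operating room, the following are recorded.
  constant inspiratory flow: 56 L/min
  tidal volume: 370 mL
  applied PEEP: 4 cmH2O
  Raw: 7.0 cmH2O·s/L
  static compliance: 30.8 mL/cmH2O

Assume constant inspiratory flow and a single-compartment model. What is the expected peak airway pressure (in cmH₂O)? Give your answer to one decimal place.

Flow: 56 L/min ÷ 60 = 0.9333 L/s.
Equation of motion (constant flow): PIP = Vt/C + R·V̇ + PEEP.
PIP = 370/30.8 + 7.0×0.9333 + 4 = 12.013 + 6.533 + 4 = 22.546 cmH2O.

22.5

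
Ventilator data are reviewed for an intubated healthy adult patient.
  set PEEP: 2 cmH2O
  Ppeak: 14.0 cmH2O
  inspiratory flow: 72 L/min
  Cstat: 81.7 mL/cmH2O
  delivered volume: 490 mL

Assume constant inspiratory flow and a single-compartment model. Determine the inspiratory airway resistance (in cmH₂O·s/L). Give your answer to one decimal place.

5.0

Flow: 72 L/min ÷ 60 = 1.2 L/s.
Equation of motion (constant flow): PIP = Vt/C + R·V̇ + PEEP.
R·V̇ = PIP − Vt/C − PEEP = 14.0 − 490/81.7 − 2 = 14.0 − 5.998 − 2 = 6.002 cmH2O.
R = 6.002 / 1.2 = 5.002 cmH2O·s/L.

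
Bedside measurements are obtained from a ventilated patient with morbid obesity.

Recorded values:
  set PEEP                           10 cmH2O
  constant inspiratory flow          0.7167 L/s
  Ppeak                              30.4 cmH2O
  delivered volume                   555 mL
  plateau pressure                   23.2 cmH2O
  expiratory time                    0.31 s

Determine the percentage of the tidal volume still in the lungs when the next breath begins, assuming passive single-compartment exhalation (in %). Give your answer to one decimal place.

R = (PIP − Pplat)/V̇ = (30.4 − 23.2) / 0.7167 = 7.2/0.7167 = 10.046 cmH2O·s/L.
C = Vt/(Pplat − PEEP) = 555.0 / (23.2 − 10) = 555.0/13.2 = 42.045 mL/cmH2O.
τ = R × C = 10.046 × 0.04205 L/cmH2O = 0.4224 s.
Fraction remaining at end-expiration = e^(−Te/τ) = e^(−0.31/0.4224) = 0.48 → 48.0%.

48.0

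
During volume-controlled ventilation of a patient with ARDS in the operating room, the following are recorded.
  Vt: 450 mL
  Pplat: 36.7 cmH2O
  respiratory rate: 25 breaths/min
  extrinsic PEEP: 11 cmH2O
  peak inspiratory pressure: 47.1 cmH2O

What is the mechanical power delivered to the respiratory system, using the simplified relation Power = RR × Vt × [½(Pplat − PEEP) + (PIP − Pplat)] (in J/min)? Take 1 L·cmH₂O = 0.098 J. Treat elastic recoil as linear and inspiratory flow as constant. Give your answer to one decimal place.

25.6

Per-breath work = Vt × [½(Pplat−PEEP) + (PIP−Pplat)] = 0.450 × [0.5×25.7 + 10.4] = 0.450 × 23.25 = 10.463 L·cmH2O.
Power = 25 × 10.463 = 261.58 L·cmH2O/min.
× 0.098 J/(L·cmH2O) → 25.635 J/min.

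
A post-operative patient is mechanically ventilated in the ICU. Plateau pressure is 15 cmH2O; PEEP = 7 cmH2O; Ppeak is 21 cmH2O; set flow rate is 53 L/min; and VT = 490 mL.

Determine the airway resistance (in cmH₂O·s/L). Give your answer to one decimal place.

6.8

Flow: 53 L/min ÷ 60 = 0.8833 L/s.
Raw = (PIP − Pplat) / flow = (21 − 15) / 0.8833 = 6.0 / 0.8833 = 6.793 cmH2O·s/L.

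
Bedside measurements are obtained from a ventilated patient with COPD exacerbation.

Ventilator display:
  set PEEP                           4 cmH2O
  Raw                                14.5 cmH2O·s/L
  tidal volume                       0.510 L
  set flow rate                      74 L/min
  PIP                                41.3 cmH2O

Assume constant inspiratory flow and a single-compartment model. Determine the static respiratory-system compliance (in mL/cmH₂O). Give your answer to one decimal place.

Flow: 74 L/min ÷ 60 = 1.2333 L/s.
Equation of motion (constant flow): PIP = Vt/C + R·V̇ + PEEP.
Vt/C = PIP − R·V̇ − PEEP = 41.3 − 14.5×1.2333 − 4 = 41.3 − 17.883 − 4 = 19.417 cmH2O.
C = Vt / 19.417 = 510 / 19.417 = 26.266 mL/cmH2O.

26.3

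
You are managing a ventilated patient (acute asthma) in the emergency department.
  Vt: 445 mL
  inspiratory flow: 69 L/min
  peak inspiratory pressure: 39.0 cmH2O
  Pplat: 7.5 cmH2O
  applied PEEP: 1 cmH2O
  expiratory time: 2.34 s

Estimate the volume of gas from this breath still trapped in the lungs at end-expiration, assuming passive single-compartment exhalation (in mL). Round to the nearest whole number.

Flow: 69 L/min ÷ 60 = 1.15 L/s.
R = (PIP − Pplat)/V̇ = (39.0 − 7.5) / 1.15 = 31.5/1.15 = 27.391 cmH2O·s/L.
C = Vt/(Pplat − PEEP) = 445.0 / (7.5 − 1) = 445.0/6.5 = 68.462 mL/cmH2O.
τ = R × C = 27.391 × 0.06846 L/cmH2O = 1.875 s.
Fraction remaining = e^(−Te/τ) = e^(−2.34/1.875) = 0.2871.
Trapped volume = 445.0 × 0.2871 = 127.76 mL.

128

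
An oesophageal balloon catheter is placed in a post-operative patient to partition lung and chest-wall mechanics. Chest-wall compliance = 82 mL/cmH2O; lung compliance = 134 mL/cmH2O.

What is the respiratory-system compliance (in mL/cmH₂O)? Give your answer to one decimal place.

50.9

Lung and chest wall are elastances in series: 1/Crs = 1/CL + 1/Ccw.
1/Crs = 1/134 + 1/82 = 0.01966.
Crs = 50.865 mL/cmH2O.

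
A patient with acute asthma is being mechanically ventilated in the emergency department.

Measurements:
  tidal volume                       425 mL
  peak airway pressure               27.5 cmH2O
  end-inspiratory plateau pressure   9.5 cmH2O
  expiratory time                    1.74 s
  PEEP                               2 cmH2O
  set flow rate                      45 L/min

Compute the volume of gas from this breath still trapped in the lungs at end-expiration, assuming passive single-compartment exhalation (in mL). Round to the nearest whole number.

Flow: 45 L/min ÷ 60 = 0.75 L/s.
R = (PIP − Pplat)/V̇ = (27.5 − 9.5) / 0.75 = 18.0/0.75 = 24.0 cmH2O·s/L.
C = Vt/(Pplat − PEEP) = 425.0 / (9.5 − 2) = 425.0/7.5 = 56.667 mL/cmH2O.
τ = R × C = 24.0 × 0.05667 L/cmH2O = 1.36 s.
Fraction remaining = e^(−Te/τ) = e^(−1.74/1.36) = 0.2782.
Trapped volume = 425.0 × 0.2782 = 118.24 mL.

118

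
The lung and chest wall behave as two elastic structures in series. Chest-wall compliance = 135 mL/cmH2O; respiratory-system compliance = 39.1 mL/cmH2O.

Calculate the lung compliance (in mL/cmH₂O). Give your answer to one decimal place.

55.0

1/CL = 1/Crs − 1/Ccw.
1/CL = 1/39.1 − 1/135 = 0.01817.
CL = 55.036 mL/cmH2O.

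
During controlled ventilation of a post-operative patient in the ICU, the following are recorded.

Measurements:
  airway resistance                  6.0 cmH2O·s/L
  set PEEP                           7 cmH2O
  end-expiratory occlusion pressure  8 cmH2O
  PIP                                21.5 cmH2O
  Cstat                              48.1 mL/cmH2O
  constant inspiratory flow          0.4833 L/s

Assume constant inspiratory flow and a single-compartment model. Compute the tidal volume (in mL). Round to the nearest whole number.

510

Total PEEP = 8 cmH2O (set 7 + intrinsic 1); this is the baseline alveolar pressure.
Equation of motion (constant flow): PIP = Vt/C + R·V̇ + PEEP.
Vt/C = PIP − R·V̇ − PEEP = 21.5 − 2.9 − 8 = 10.6 cmH2O.
Vt = C × 10.6 = 48.1 × 10.6 = 509.86 mL.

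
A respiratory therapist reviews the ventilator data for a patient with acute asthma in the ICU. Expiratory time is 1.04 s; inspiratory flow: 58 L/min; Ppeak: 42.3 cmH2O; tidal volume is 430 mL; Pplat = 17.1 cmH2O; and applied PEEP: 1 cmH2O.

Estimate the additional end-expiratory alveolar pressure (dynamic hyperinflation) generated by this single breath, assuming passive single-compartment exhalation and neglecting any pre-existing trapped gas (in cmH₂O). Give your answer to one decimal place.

Flow: 58 L/min ÷ 60 = 0.9667 L/s.
R = (PIP − Pplat)/V̇ = (42.3 − 17.1) / 0.9667 = 25.2/0.9667 = 26.068 cmH2O·s/L.
C = Vt/(Pplat − PEEP) = 430.0 / (17.1 − 1) = 430.0/16.1 = 26.708 mL/cmH2O.
τ = R × C = 26.068 × 0.02671 L/cmH2O = 0.6963 s.
Fraction remaining = e^(−Te/τ) = e^(−1.04/0.6963) = 0.2246; trapped volume = 430.0 × 0.2246 = 96.578 mL.
Additional alveolar pressure from trapping ≈ V_trapped / C = 96.578 / 26.708 = 3.616 cmH2O.

3.6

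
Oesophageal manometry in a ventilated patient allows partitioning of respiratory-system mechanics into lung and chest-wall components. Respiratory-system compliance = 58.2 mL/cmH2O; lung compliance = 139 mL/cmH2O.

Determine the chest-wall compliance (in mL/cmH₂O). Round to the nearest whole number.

1/Ccw = 1/Crs − 1/CL.
1/Ccw = 1/58.2 − 1/139 = 0.009988.
Ccw = 100.12 mL/cmH2O.

100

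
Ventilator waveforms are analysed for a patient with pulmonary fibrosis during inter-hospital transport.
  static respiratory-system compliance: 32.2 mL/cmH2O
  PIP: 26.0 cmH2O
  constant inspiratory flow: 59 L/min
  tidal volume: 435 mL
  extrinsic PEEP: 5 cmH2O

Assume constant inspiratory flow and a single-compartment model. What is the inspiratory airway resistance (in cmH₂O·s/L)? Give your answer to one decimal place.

7.6

Flow: 59 L/min ÷ 60 = 0.9833 L/s.
Equation of motion (constant flow): PIP = Vt/C + R·V̇ + PEEP.
R·V̇ = PIP − Vt/C − PEEP = 26.0 − 435/32.2 − 5 = 26.0 − 13.509 − 5 = 7.491 cmH2O.
R = 7.491 / 0.9833 = 7.618 cmH2O·s/L.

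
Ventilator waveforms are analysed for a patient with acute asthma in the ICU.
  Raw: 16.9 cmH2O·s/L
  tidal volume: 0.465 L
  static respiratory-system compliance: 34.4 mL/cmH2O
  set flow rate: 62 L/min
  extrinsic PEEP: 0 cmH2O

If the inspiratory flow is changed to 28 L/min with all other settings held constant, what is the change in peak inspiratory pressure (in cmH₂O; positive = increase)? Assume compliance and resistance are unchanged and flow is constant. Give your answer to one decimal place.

Flow: 62 L/min ÷ 60 = 1.0333 L/s.
New flow: 28 L/min ÷ 60 = 0.4667 L/s.
PIP = Vt/C + R·V̇ + PEEP (constant-flow equation of motion).
Only the resistive term changes: ΔPIP = R × ΔV̇ = 16.9 × (0.4667 − 1.0333) = 16.9 × -0.5666 = -9.576 cmH2O.

-9.6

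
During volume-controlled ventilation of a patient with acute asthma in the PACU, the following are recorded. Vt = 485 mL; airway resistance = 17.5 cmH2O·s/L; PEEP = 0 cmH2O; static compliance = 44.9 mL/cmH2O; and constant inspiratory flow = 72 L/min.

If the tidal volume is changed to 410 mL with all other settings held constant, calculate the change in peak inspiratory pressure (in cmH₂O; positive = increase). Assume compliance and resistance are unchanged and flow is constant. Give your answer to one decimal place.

PIP = Vt/C + R·V̇ + PEEP (constant-flow equation of motion).
Only the elastic term changes: ΔPIP = ΔVt / C = (410 − 485) / 44.9 = -1.67 cmH2O.

-1.7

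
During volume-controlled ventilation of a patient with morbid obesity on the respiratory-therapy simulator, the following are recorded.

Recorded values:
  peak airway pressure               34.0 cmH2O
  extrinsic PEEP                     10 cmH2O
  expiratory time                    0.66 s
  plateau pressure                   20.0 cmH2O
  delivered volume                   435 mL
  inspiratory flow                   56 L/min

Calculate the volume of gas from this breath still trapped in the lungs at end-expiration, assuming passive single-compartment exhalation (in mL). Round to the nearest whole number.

158

Flow: 56 L/min ÷ 60 = 0.9333 L/s.
R = (PIP − Pplat)/V̇ = (34.0 − 20.0) / 0.9333 = 14.0/0.9333 = 15.001 cmH2O·s/L.
C = Vt/(Pplat − PEEP) = 435.0 / (20.0 − 10) = 435.0/10.0 = 43.5 mL/cmH2O.
τ = R × C = 15.001 × 0.0435 L/cmH2O = 0.6525 s.
Fraction remaining = e^(−Te/τ) = e^(−0.66/0.6525) = 0.3637.
Trapped volume = 435.0 × 0.3637 = 158.21 mL.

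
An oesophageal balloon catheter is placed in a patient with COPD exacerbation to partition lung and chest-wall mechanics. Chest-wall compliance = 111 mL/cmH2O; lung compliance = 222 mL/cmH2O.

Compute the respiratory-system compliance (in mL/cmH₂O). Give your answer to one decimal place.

74.0

Lung and chest wall are elastances in series: 1/Crs = 1/CL + 1/Ccw.
1/Crs = 1/222 + 1/111 = 0.01351.
Crs = 74.019 mL/cmH2O.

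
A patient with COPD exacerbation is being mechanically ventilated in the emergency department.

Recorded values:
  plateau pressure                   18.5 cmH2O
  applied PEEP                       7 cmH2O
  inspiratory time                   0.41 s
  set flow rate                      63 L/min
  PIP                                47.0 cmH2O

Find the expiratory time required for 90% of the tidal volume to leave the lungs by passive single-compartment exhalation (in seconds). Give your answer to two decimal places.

2.34

Flow: 63 L/min ÷ 60 = 1.05 L/s.
Vt = flow × Ti = 1.05 L/s × 0.41 s × 1000 mL/L = 430.5 mL.
R = (PIP − Pplat)/V̇ = (47.0 − 18.5) / 1.05 = 28.5/1.05 = 27.143 cmH2O·s/L.
C = Vt/(Pplat − PEEP) = 430.5 / (18.5 − 7) = 430.5/11.5 = 37.435 mL/cmH2O.
τ = R × C = 27.143 × 0.03744 L/cmH2O = 1.016 s.
t = −τ·ln(1 − 0.90) = −1.016·ln(0.1) = 2.339 s.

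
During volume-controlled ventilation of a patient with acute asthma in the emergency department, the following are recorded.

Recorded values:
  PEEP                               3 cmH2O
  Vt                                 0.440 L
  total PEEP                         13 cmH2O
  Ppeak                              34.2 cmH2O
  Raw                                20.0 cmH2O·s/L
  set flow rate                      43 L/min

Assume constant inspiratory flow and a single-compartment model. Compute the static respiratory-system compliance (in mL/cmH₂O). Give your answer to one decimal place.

Flow: 43 L/min ÷ 60 = 0.7167 L/s.
Total PEEP = 13 cmH2O (set 3 + intrinsic 10); this is the baseline alveolar pressure.
Equation of motion (constant flow): PIP = Vt/C + R·V̇ + PEEP.
Vt/C = PIP − R·V̇ − PEEP = 34.2 − 20.0×0.7167 − 13 = 34.2 − 14.334 − 13 = 6.866 cmH2O.
C = Vt / 6.866 = 440 / 6.866 = 64.084 mL/cmH2O.

64.1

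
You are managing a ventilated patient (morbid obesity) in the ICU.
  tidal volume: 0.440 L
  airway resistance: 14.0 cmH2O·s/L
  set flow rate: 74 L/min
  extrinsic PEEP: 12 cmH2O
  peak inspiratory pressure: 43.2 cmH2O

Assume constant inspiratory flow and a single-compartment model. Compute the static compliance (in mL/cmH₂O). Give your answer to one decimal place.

31.6

Flow: 74 L/min ÷ 60 = 1.2333 L/s.
Equation of motion (constant flow): PIP = Vt/C + R·V̇ + PEEP.
Vt/C = PIP − R·V̇ − PEEP = 43.2 − 14.0×1.2333 − 12 = 43.2 − 17.266 − 12 = 13.934 cmH2O.
C = Vt / 13.934 = 440 / 13.934 = 31.577 mL/cmH2O.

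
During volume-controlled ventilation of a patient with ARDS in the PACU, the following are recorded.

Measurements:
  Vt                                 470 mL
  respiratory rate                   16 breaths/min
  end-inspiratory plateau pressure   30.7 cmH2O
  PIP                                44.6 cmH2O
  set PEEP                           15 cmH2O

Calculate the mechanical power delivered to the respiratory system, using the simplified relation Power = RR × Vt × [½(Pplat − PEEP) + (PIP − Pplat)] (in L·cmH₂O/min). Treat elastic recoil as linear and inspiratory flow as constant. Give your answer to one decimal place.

163.6

Per-breath work = Vt × [½(Pplat−PEEP) + (PIP−Pplat)] = 0.470 × [0.5×15.7 + 13.9] = 0.470 × 21.75 = 10.223 L·cmH2O.
Power = 16 × 10.223 = 163.57 L·cmH2O/min.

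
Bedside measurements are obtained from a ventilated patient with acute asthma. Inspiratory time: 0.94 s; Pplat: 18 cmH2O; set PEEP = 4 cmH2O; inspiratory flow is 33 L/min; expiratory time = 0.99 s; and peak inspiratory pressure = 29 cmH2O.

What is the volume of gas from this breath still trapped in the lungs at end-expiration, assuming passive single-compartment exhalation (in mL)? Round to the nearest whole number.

Flow: 33 L/min ÷ 60 = 0.55 L/s.
Vt = flow × Ti = 0.55 L/s × 0.94 s × 1000 mL/L = 517.0 mL.
R = (PIP − Pplat)/V̇ = (29 − 18) / 0.55 = 11.0/0.55 = 20.0 cmH2O·s/L.
C = Vt/(Pplat − PEEP) = 517.0 / (18 − 4) = 517.0/14.0 = 36.929 mL/cmH2O.
τ = R × C = 20.0 × 0.03693 L/cmH2O = 0.7386 s.
Fraction remaining = e^(−Te/τ) = e^(−0.99/0.7386) = 0.2617.
Trapped volume = 517.0 × 0.2617 = 135.3 mL.

135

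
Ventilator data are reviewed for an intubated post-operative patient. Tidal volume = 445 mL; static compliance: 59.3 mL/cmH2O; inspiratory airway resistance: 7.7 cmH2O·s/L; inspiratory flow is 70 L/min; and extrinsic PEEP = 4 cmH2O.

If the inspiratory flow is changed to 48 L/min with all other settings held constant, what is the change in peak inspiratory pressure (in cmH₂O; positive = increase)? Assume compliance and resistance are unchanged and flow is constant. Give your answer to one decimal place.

Flow: 70 L/min ÷ 60 = 1.1667 L/s.
New flow: 48 L/min ÷ 60 = 0.8 L/s.
PIP = Vt/C + R·V̇ + PEEP (constant-flow equation of motion).
Only the resistive term changes: ΔPIP = R × ΔV̇ = 7.7 × (0.8 − 1.1667) = 7.7 × -0.3667 = -2.824 cmH2O.

-2.8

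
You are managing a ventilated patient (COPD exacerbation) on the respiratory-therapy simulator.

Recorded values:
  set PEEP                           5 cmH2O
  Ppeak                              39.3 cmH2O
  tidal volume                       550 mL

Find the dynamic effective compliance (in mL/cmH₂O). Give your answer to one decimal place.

16.0

Dynamic compliance = Vt / (PIP − PEEP) = 550 / (39.3 − 5) = 550 / 34.3 = 16.035 mL/cmH2O.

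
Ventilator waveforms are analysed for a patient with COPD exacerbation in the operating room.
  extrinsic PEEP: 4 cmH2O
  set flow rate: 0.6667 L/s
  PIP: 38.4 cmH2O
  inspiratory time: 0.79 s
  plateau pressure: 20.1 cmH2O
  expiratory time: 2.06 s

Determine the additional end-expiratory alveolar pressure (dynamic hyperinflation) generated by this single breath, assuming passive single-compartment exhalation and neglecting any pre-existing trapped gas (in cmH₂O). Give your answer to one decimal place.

Vt = flow × Ti = 0.6667 L/s × 0.79 s × 1000 mL/L = 526.69 mL.
R = (PIP − Pplat)/V̇ = (38.4 − 20.1) / 0.6667 = 18.3/0.6667 = 27.449 cmH2O·s/L.
C = Vt/(Pplat − PEEP) = 526.69 / (20.1 − 4) = 526.69/16.1 = 32.714 mL/cmH2O.
τ = R × C = 27.449 × 0.03271 L/cmH2O = 0.8979 s.
Fraction remaining = e^(−Te/τ) = e^(−2.06/0.8979) = 0.1008; trapped volume = 526.69 × 0.1008 = 53.09 mL.
Additional alveolar pressure from trapping ≈ V_trapped / C = 53.09 / 32.714 = 1.623 cmH2O.

1.6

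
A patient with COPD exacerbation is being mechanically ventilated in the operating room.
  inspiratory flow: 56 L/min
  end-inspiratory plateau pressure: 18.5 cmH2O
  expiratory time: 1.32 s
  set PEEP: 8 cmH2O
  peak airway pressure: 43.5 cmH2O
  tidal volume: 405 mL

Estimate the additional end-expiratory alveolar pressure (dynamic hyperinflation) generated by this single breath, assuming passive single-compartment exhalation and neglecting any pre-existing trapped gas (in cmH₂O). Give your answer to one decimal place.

2.9

Flow: 56 L/min ÷ 60 = 0.9333 L/s.
R = (PIP − Pplat)/V̇ = (43.5 − 18.5) / 0.9333 = 25.0/0.9333 = 26.787 cmH2O·s/L.
C = Vt/(Pplat − PEEP) = 405.0 / (18.5 − 8) = 405.0/10.5 = 38.571 mL/cmH2O.
τ = R × C = 26.787 × 0.03857 L/cmH2O = 1.033 s.
Fraction remaining = e^(−Te/τ) = e^(−1.32/1.033) = 0.2786; trapped volume = 405.0 × 0.2786 = 112.83 mL.
Additional alveolar pressure from trapping ≈ V_trapped / C = 112.83 / 38.571 = 2.925 cmH2O.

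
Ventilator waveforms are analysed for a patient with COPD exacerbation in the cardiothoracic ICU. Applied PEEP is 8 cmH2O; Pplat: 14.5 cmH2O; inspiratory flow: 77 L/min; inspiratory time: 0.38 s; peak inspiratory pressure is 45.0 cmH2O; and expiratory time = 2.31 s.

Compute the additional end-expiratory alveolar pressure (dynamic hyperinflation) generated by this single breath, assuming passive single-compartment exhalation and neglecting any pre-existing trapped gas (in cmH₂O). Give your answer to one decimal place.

1.8

Flow: 77 L/min ÷ 60 = 1.2833 L/s.
Vt = flow × Ti = 1.2833 L/s × 0.38 s × 1000 mL/L = 487.65 mL.
R = (PIP − Pplat)/V̇ = (45.0 − 14.5) / 1.2833 = 30.5/1.2833 = 23.767 cmH2O·s/L.
C = Vt/(Pplat − PEEP) = 487.65 / (14.5 − 8) = 487.65/6.5 = 75.023 mL/cmH2O.
τ = R × C = 23.767 × 0.07502 L/cmH2O = 1.783 s.
Fraction remaining = e^(−Te/τ) = e^(−2.31/1.783) = 0.2737; trapped volume = 487.65 × 0.2737 = 133.47 mL.
Additional alveolar pressure from trapping ≈ V_trapped / C = 133.47 / 75.023 = 1.779 cmH2O.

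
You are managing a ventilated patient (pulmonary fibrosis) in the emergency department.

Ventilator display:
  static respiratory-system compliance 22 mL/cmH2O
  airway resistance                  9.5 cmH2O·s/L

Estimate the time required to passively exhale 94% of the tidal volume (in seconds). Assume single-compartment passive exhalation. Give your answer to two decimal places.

0.59

τ = R × C = 9.5 × 22 mL/cmH2O = 9.5 × 0.022 L/cmH2O = 0.209 s.
Exhaled fraction f = 1 − e^(−t/τ) → t = −τ·ln(1 − f) = −0.209·ln(0.06) = 0.588 s.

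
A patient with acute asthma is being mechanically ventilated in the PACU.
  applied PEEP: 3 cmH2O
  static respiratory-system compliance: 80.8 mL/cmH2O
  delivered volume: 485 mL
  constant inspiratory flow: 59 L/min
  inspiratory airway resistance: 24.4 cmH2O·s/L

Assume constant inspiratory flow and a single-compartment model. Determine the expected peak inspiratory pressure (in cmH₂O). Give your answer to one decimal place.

Flow: 59 L/min ÷ 60 = 0.9833 L/s.
Equation of motion (constant flow): PIP = Vt/C + R·V̇ + PEEP.
PIP = 485/80.8 + 24.4×0.9833 + 3 = 6.002 + 23.993 + 3 = 32.995 cmH2O.

33.0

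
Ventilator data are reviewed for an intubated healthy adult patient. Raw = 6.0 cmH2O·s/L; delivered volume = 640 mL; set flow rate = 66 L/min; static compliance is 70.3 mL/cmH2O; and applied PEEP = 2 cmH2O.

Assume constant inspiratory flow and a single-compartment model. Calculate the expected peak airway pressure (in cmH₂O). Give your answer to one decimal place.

Flow: 66 L/min ÷ 60 = 1.1 L/s.
Equation of motion (constant flow): PIP = Vt/C + R·V̇ + PEEP.
PIP = 640/70.3 + 6.0×1.1 + 2 = 9.104 + 6.6 + 2 = 17.704 cmH2O.

17.7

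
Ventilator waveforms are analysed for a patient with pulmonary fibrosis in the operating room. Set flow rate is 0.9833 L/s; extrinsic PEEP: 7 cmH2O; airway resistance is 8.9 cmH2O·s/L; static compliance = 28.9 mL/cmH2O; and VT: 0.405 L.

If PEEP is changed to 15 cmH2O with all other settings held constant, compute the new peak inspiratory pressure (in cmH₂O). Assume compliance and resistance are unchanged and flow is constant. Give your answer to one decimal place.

PIP = Vt/C + R·V̇ + PEEP (constant-flow equation of motion).
Only the baseline term changes: ΔPIP = ΔPEEP = 15 − 7 = 8.0 cmH2O.
Original PIP = 405/28.9 + 8.9×0.9833 + 7 = 29.765 cmH2O; new PIP = 29.765 + (8.0) = 37.765 cmH2O.

37.8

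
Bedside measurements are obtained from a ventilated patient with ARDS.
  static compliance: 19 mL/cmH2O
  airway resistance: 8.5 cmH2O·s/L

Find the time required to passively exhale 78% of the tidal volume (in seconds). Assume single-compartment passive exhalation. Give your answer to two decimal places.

τ = R × C = 8.5 × 19 mL/cmH2O = 8.5 × 0.019 L/cmH2O = 0.1615 s.
Exhaled fraction f = 1 − e^(−t/τ) → t = −τ·ln(1 − f) = −0.1615·ln(0.22) = 0.2445 s.

0.24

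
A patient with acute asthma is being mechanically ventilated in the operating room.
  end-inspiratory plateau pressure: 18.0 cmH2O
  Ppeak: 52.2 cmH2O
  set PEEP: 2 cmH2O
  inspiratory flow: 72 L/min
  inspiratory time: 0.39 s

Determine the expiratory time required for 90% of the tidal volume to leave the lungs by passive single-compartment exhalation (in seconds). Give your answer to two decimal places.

Flow: 72 L/min ÷ 60 = 1.2 L/s.
Vt = flow × Ti = 1.2 L/s × 0.39 s × 1000 mL/L = 468.0 mL.
R = (PIP − Pplat)/V̇ = (52.2 − 18.0) / 1.2 = 34.2/1.2 = 28.5 cmH2O·s/L.
C = Vt/(Pplat − PEEP) = 468.0 / (18.0 − 2) = 468.0/16.0 = 29.25 mL/cmH2O.
τ = R × C = 28.5 × 0.02925 L/cmH2O = 0.8336 s.
t = −τ·ln(1 − 0.90) = −0.8336·ln(0.1) = 1.919 s.

1.92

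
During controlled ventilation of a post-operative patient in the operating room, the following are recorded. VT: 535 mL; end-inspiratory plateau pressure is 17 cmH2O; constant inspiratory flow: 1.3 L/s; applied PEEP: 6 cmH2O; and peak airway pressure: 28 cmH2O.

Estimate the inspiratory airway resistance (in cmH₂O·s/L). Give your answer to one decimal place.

8.5

Raw = (PIP − Pplat) / flow = (28 − 17) / 1.3 = 11.0 / 1.3 = 8.462 cmH2O·s/L.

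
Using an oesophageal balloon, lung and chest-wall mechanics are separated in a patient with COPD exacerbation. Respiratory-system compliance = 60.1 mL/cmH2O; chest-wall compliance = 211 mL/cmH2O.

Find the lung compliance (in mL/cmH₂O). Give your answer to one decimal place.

84.0

1/CL = 1/Crs − 1/Ccw.
1/CL = 1/60.1 − 1/211 = 0.0119.
CL = 84.034 mL/cmH2O.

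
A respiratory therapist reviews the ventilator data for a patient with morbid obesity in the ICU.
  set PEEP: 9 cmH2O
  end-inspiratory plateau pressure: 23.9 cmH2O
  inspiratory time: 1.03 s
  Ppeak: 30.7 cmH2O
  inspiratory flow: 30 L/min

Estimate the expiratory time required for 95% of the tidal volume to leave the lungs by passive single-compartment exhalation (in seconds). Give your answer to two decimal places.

1.41

Flow: 30 L/min ÷ 60 = 0.5 L/s.
Vt = flow × Ti = 0.5 L/s × 1.03 s × 1000 mL/L = 515.0 mL.
R = (PIP − Pplat)/V̇ = (30.7 − 23.9) / 0.5 = 6.8/0.5 = 13.6 cmH2O·s/L.
C = Vt/(Pplat − PEEP) = 515.0 / (23.9 − 9) = 515.0/14.9 = 34.564 mL/cmH2O.
τ = R × C = 13.6 × 0.03456 L/cmH2O = 0.47 s.
t = −τ·ln(1 − 0.95) = −0.47·ln(0.05) = 1.408 s.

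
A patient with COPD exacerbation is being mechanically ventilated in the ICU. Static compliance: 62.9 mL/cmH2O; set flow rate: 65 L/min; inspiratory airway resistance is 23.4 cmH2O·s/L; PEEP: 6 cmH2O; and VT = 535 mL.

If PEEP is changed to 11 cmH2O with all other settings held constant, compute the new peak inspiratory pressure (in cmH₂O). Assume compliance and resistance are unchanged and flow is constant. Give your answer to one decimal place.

Flow: 65 L/min ÷ 60 = 1.0833 L/s.
PIP = Vt/C + R·V̇ + PEEP (constant-flow equation of motion).
Only the baseline term changes: ΔPIP = ΔPEEP = 11 − 6 = 5.0 cmH2O.
Original PIP = 535/62.9 + 23.4×1.0833 + 6 = 39.855 cmH2O; new PIP = 39.855 + (5.0) = 44.855 cmH2O.

44.9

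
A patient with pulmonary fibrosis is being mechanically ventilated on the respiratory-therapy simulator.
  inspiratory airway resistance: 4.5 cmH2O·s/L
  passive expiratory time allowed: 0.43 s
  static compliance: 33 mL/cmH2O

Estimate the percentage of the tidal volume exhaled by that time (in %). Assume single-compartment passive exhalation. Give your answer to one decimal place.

τ = R × C = 4.5 × 33 mL/cmH2O = 4.5 × 0.033 L/cmH2O = 0.1485 s.
Passive exhalation: V(t)/V₀ = e^(−t/τ) = e^(−0.43/0.1485) = 0.05526.
Fraction exhaled = 1 − 0.05526 = 0.9447 → 94.47%.

94.5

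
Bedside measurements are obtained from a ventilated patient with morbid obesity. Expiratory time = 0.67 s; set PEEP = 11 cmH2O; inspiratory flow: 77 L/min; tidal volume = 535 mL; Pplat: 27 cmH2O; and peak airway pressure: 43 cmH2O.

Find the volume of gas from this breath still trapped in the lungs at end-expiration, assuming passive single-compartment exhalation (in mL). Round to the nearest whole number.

Flow: 77 L/min ÷ 60 = 1.2833 L/s.
R = (PIP − Pplat)/V̇ = (43 − 27) / 1.2833 = 16.0/1.2833 = 12.468 cmH2O·s/L.
C = Vt/(Pplat − PEEP) = 535.0 / (27 − 11) = 535.0/16.0 = 33.438 mL/cmH2O.
τ = R × C = 12.468 × 0.03344 L/cmH2O = 0.4169 s.
Fraction remaining = e^(−Te/τ) = e^(−0.67/0.4169) = 0.2005.
Trapped volume = 535.0 × 0.2005 = 107.27 mL.

107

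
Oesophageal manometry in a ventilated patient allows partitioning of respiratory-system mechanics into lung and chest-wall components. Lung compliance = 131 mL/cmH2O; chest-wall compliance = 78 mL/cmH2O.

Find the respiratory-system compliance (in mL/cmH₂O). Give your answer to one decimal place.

48.9

Lung and chest wall are elastances in series: 1/Crs = 1/CL + 1/Ccw.
1/Crs = 1/131 + 1/78 = 0.02045.
Crs = 48.9 mL/cmH2O.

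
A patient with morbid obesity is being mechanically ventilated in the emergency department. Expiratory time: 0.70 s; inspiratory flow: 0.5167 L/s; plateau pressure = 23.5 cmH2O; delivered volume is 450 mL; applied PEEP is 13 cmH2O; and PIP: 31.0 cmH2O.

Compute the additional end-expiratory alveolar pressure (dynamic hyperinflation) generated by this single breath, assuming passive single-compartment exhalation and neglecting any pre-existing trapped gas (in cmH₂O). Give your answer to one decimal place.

R = (PIP − Pplat)/V̇ = (31.0 − 23.5) / 0.5167 = 7.5/0.5167 = 14.515 cmH2O·s/L.
C = Vt/(Pplat − PEEP) = 450.0 / (23.5 − 13) = 450.0/10.5 = 42.857 mL/cmH2O.
τ = R × C = 14.515 × 0.04286 L/cmH2O = 0.6221 s.
Fraction remaining = e^(−Te/τ) = e^(−0.70/0.6221) = 0.3246; trapped volume = 450.0 × 0.3246 = 146.07 mL.
Additional alveolar pressure from trapping ≈ V_trapped / C = 146.07 / 42.857 = 3.408 cmH2O.

3.4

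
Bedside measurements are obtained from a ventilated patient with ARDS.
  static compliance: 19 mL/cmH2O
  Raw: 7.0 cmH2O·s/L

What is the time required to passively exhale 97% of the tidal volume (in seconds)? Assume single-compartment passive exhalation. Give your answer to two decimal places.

τ = R × C = 7.0 × 19 mL/cmH2O = 7.0 × 0.019 L/cmH2O = 0.133 s.
Exhaled fraction f = 1 − e^(−t/τ) → t = −τ·ln(1 − f) = −0.133·ln(0.03) = 0.4664 s.

0.47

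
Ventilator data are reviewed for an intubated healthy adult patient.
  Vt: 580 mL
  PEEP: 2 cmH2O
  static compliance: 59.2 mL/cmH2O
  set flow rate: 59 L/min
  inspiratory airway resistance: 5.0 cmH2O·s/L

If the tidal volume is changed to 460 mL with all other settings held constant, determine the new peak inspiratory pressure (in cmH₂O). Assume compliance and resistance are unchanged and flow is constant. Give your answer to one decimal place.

Flow: 59 L/min ÷ 60 = 0.9833 L/s.
PIP = Vt/C + R·V̇ + PEEP (constant-flow equation of motion).
Only the elastic term changes: ΔPIP = ΔVt / C = (460 − 580) / 59.2 = -2.027 cmH2O.
Original PIP = 580/59.2 + 5.0×0.9833 + 2 = 16.714 cmH2O; new PIP = 16.714 + (-2.027) = 14.687 cmH2O.

14.7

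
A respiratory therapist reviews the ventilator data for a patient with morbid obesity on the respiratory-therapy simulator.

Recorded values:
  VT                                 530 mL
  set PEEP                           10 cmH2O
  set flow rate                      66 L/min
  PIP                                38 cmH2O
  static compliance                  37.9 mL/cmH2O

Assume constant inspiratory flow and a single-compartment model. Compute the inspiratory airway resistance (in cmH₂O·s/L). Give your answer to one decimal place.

12.7

Flow: 66 L/min ÷ 60 = 1.1 L/s.
Equation of motion (constant flow): PIP = Vt/C + R·V̇ + PEEP.
R·V̇ = PIP − Vt/C − PEEP = 38 − 530/37.9 − 10 = 38 − 13.984 − 10 = 14.016 cmH2O.
R = 14.016 / 1.1 = 12.742 cmH2O·s/L.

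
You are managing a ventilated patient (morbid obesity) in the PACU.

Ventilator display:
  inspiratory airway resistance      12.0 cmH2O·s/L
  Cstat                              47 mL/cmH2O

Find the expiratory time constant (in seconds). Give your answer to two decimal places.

0.56

τ = R × C = 12.0 × 47 mL/cmH2O = 12.0 × 0.047 L/cmH2O = 0.564 s.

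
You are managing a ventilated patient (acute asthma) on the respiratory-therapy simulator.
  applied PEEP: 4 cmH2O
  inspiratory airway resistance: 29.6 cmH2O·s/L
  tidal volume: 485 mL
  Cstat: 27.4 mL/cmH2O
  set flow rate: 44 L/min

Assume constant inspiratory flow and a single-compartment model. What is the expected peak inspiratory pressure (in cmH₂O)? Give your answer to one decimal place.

Flow: 44 L/min ÷ 60 = 0.7333 L/s.
Equation of motion (constant flow): PIP = Vt/C + R·V̇ + PEEP.
PIP = 485/27.4 + 29.6×0.7333 + 4 = 17.701 + 21.706 + 4 = 43.407 cmH2O.

43.4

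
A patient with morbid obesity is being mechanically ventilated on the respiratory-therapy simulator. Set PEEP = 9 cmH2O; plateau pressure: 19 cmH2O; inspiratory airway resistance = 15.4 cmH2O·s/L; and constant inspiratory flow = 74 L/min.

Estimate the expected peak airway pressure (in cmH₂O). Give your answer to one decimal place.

Flow: 74 L/min ÷ 60 = 1.2333 L/s.
PIP = Pplat + Raw × flow = 19 + 15.4 × 1.2333 = 19 + 18.993 = 37.993 cmH2O.

38.0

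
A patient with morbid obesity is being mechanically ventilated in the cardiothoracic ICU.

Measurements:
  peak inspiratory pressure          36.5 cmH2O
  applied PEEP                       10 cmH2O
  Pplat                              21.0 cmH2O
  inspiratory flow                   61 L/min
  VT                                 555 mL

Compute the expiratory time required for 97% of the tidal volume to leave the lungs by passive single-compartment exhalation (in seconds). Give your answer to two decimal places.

Flow: 61 L/min ÷ 60 = 1.0167 L/s.
R = (PIP − Pplat)/V̇ = (36.5 − 21.0) / 1.0167 = 15.5/1.0167 = 15.245 cmH2O·s/L.
C = Vt/(Pplat − PEEP) = 555.0 / (21.0 − 10) = 555.0/11.0 = 50.455 mL/cmH2O.
τ = R × C = 15.245 × 0.05046 L/cmH2O = 0.7693 s.
t = −τ·ln(1 − 0.97) = −0.7693·ln(0.03) = 2.698 s.

2.70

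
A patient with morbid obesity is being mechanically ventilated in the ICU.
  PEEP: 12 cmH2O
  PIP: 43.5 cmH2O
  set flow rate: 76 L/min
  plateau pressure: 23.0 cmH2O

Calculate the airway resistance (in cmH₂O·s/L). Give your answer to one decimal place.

16.2

Flow: 76 L/min ÷ 60 = 1.2667 L/s.
Raw = (PIP − Pplat) / flow = (43.5 − 23.0) / 1.2667 = 20.5 / 1.2667 = 16.184 cmH2O·s/L.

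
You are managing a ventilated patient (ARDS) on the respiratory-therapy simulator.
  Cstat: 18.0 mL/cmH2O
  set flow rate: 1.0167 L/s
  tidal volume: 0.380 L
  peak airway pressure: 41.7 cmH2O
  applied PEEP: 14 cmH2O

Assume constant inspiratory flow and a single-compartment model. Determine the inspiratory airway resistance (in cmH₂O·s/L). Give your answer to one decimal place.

Equation of motion (constant flow): PIP = Vt/C + R·V̇ + PEEP.
R·V̇ = PIP − Vt/C − PEEP = 41.7 − 380/18.0 − 14 = 41.7 − 21.111 − 14 = 6.589 cmH2O.
R = 6.589 / 1.0167 = 6.481 cmH2O·s/L.

6.5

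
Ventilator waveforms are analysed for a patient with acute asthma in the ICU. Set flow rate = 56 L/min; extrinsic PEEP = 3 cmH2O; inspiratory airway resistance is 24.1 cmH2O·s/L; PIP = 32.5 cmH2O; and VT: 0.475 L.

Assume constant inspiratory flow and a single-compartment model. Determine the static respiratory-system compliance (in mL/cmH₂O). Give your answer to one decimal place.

67.8

Flow: 56 L/min ÷ 60 = 0.9333 L/s.
Equation of motion (constant flow): PIP = Vt/C + R·V̇ + PEEP.
Vt/C = PIP − R·V̇ − PEEP = 32.5 − 24.1×0.9333 − 3 = 32.5 − 22.493 − 3 = 7.007 cmH2O.
C = Vt / 7.007 = 475 / 7.007 = 67.789 mL/cmH2O.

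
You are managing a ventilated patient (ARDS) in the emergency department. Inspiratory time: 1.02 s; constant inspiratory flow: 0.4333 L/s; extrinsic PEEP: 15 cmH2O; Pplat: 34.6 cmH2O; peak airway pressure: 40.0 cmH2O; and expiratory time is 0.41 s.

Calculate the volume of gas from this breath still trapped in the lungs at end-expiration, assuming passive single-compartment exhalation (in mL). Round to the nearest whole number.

Vt = flow × Ti = 0.4333 L/s × 1.02 s × 1000 mL/L = 441.97 mL.
R = (PIP − Pplat)/V̇ = (40.0 − 34.6) / 0.4333 = 5.4/0.4333 = 12.462 cmH2O·s/L.
C = Vt/(Pplat − PEEP) = 441.97 / (34.6 − 15) = 441.97/19.6 = 22.549 mL/cmH2O.
τ = R × C = 12.462 × 0.02255 L/cmH2O = 0.281 s.
Fraction remaining = e^(−Te/τ) = e^(−0.41/0.281) = 0.2325.
Trapped volume = 441.97 × 0.2325 = 102.76 mL.

103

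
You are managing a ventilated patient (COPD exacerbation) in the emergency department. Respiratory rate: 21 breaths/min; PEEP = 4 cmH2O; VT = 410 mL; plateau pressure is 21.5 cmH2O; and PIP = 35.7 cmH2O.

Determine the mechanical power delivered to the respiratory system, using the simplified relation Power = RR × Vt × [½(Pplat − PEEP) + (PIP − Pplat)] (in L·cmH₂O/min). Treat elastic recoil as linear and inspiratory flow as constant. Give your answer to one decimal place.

197.6

Per-breath work = Vt × [½(Pplat−PEEP) + (PIP−Pplat)] = 0.410 × [0.5×17.5 + 14.2] = 0.410 × 22.95 = 9.41 L·cmH2O.
Power = 21 × 9.41 = 197.61 L·cmH2O/min.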